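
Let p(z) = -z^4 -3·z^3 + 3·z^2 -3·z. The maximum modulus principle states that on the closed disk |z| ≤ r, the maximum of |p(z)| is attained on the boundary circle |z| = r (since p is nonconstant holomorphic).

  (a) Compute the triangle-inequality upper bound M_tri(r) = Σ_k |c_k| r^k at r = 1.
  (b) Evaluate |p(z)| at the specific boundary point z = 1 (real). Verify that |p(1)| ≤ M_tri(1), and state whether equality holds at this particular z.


Coefficients: c_0 = 0, c_1 = -3, c_2 = 3, c_3 = -3, c_4 = -1. Radius r = 1.
Part (a). Triangle bound: M_tri(r) = Σ_k |c_k| r^k
  = |0|·1^0 + |-3|·1^1 + |3|·1^2 + |-3|·1^3 + |-1|·1^4
  = 0 + 3 + 3 + 3 + 1 = 10.
This bounds M(r) := max_{|z|=r} |p(z)| from above; equality holds iff all terms c_k z^k can be made to align in phase at a single z on |z|=r.
Part (b). At z = 1 (real, on the circle |z| = r):
  p(1) = (0)·1^0 + (-3)·1^1 + (3)·1^2 + (-3)·1^3 + (-1)·1^4 = -4.
  |p(1)| = 4.
Check: |p(1)| = 4 ≤ 10 = M_tri(1). ✓ Equality does not hold at z = 1 (the coefficients have mixed signs, so the terms do not all align in phase there).

M_tri(1) = 10; |p(1)| = 4; equality at z=1: no.


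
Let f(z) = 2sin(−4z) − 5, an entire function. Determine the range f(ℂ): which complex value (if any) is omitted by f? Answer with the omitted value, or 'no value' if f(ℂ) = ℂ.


Little Picard bounds the complement of f(ℂ) to at most one point.
sin is entire and surjective onto ℂ: for every w ∈ ℂ, sin(ζ) = w has a solution ζ ∈ ℂ (e.g., via the complex inverse arcsin). With ζ = −4z this gives z = ζ/(-4). Then 2·sin(−4z) takes every value in 2·ℂ = ℂ, and adding -5 is a bijection of ℂ. So f is surjective and omits no value. (Note: only on the real line is sin bounded by [−1, 1].)

Omitted value: no value.


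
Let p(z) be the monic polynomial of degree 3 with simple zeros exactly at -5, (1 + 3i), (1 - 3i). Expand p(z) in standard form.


The polynomial is p(z) = ∏_{α ∈ S} (z − α), where S = {-5, (1 + 3i), (1 - 3i)}.
Expanding the product yields: p(z) = z^3 + 3·z^2 + 50.
Note conjugate pairs combine to real quadratics: (z − (1+3i))(z − (1−3i)) = z² − 2z + 10.
The resulting polynomial has degree 3 and real coefficients as required.

p(z) = z^3 + 3·z^2 + 50.


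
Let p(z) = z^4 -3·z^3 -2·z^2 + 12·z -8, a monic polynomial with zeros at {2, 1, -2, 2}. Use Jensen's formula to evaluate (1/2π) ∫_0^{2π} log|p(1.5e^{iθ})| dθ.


Zeros: -2, 1, 2, 2; r = 1.5.
Inside |z| < r: 1. Outside (|z| ≥ r): -2, 2, 2.
p(0) = -8, so log|p(0)| = log(8) = 2.0794.
Apply Jensen: I(r) = log|p(0)| + Σ_k log(r/|z_k|), summed over zeros inside |z| < r.
  log(r/|z_k|) for z_k = 1: log(1.5/1) = 0.4055
  Outside zeros (-2, 2, 2) contribute nothing to the Jensen sum.
Sum over inside zeros: 0.4055.
I(r) = log|p(0)| + (inside sum) = 2.0794 + 0.4055 = 2.4849.
Note: since some zeros are outside |z| ≤ r, the simplified n·log(r) form does NOT apply — only the inside zeros contribute.

I(r) ≈ 2.4849.


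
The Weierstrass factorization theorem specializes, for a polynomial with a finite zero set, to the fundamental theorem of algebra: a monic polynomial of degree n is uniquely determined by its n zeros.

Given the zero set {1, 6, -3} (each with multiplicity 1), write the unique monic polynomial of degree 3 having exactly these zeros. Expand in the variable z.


The polynomial is p(z) = ∏_{α ∈ S} (z − α), where S = {1, 6, -3}.
Expanding the product yields: p(z) = z^3 -4·z^2 -15·z + 18.
The resulting polynomial has degree 3 and real coefficients as required.

p(z) = z^3 -4·z^2 -15·z + 18.


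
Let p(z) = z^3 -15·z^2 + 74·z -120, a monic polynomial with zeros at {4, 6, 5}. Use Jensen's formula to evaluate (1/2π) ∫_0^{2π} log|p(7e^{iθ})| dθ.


Zeros: 4, 5, 6; r = 7.
Inside |z| < r: 4, 5, 6. Outside (|z| ≥ r): ∅.
p(0) = -120, so log|p(0)| = log(120) = 4.7875.
Apply Jensen: I(r) = log|p(0)| + Σ_k log(r/|z_k|), summed over zeros inside |z| < r.
  log(r/|z_k|) for z_k = 4: log(7/4) = 0.5596
  log(r/|z_k|) for z_k = 6: log(7/6) = 0.1542
  log(r/|z_k|) for z_k = 5: log(7/5) = 0.3365
Sum over inside zeros: 1.0502.
I(r) = log|p(0)| + (inside sum) = 4.7875 + 1.0502 = 5.8377.
Closed form (all zeros inside, monic): I(r) = n·log(r) = 3·log(7) = 5.8377. ✓

I(r) ≈ 5.8377.


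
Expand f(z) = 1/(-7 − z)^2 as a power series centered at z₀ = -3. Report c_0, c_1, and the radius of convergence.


Let w = z − z₀, so z = z₀ + w.
Then -7 − z = -7 − (z₀ + w) = (-7 − z₀) − w = -4 − w.
f(z) = 1/(-4 − w)^2 = (1/(-4)^2) · (1 − w/(-4))^{−2}.
By the binomial series (1−u)^{−2} = Σ_{n≥0} C(n+1, 1) u^n for |u|<1, with u = w/(-4):
  c_n = C(n+1, 1) / (-4)^(n+2).
  c_0 = 1/(-4)^2 = 1/16.
  c_1 = 2/(-4)^3 = -1/32.
The series is valid for |w/d| < 1, i.e. |z − z₀| < |d|.
Radius of convergence: R = |-7 − z₀| = |-4| = 4 (distance from z₀ to the singularity z = -7).

c_0 = 1/16, c_1 = -1/32; R = 4.


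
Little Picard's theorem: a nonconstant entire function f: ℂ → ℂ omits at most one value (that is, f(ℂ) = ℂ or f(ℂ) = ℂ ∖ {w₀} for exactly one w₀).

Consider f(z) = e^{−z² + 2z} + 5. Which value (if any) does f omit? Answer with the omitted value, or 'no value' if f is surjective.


Little Picard bounds the complement of f(ℂ) to at most one point.
The exponent g(z) = −z² + 2z is a nonconstant polynomial, hence surjective onto ℂ. So e^{g(z)} takes every value in {e^w : w ∈ ℂ} = ℂ ∖ {0}. Adding 5 shifts the range to ℂ ∖ {5}. f omits exactly 5.

Omitted value: 5.


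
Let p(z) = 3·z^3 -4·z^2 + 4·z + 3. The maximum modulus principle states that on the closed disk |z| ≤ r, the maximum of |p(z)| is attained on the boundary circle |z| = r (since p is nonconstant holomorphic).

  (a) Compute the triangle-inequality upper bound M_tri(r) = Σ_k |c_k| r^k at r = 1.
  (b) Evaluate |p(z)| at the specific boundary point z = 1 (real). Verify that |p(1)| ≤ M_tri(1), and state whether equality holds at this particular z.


Coefficients: c_0 = 3, c_1 = 4, c_2 = -4, c_3 = 3. Radius r = 1.
Part (a). Triangle bound: M_tri(r) = Σ_k |c_k| r^k
  = |3|·1^0 + |4|·1^1 + |-4|·1^2 + |3|·1^3
  = 3 + 4 + 4 + 3 = 14.
This bounds M(r) := max_{|z|=r} |p(z)| from above; equality holds iff all terms c_k z^k can be made to align in phase at a single z on |z|=r.
Part (b). At z = 1 (real, on the circle |z| = r):
  p(1) = (3)·1^0 + (4)·1^1 + (-4)·1^2 + (3)·1^3 = 6.
  |p(1)| = 6.
Check: |p(1)| = 6 ≤ 14 = M_tri(1). ✓ Equality does not hold at z = 1 (the coefficients have mixed signs, so the terms do not all align in phase there).

M_tri(1) = 14; |p(1)| = 6; equality at z=1: no.


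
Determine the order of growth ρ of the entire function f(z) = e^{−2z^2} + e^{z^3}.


Each summand is entire of order 2 and 3 respectively (as in the single-exponential case). The order of a sum is at most the max of the orders, so ρ ≤ 3. For the lower bound: on |z|=r choose arg z so that 1z^3 is real positive; then |e^{1z^3}| = e^{1r^3} while |e^{-2z^2}| ≤ e^{2r^2} = o(e^{1r^3}). So |f| ≥ e^{1r^3}(1 − o(1)) and ρ ≥ 3. Hence ρ = max(2, 3) = 3.
Therefore ρ = 3.

Order ρ = 3.


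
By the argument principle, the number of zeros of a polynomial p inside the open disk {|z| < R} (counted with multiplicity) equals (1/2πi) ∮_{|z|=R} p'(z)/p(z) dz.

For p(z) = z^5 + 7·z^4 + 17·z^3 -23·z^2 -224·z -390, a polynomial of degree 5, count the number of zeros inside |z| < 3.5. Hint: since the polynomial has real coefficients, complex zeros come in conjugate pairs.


The zeros of p are: (-3 + 1i), (-3 - 1i), (-2 + 3i), (-2 - 3i), 3.
Their magnitudes are: 3.162, 3.162, 3.606, 3.606, 3.
Zeros with |z| < R = 3.5: (-3 + 1i), (-3 - 1i), 3.
Count = 3.
By the argument principle, (1/2πi) ∮_{|z|=R} p'(z)/p(z) dz equals exactly this count.

Number of zeros inside |z| < 3.5: 3.


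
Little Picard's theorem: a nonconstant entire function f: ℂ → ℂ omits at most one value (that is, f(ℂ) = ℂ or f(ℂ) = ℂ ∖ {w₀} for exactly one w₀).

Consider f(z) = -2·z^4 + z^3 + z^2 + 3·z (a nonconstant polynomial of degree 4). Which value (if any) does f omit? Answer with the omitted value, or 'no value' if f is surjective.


Little Picard bounds the complement of f(ℂ) to at most one point.
For every w ∈ ℂ, the equation p(z) − w = 0 is a nonconstant polynomial in z and hence has at least one root by the fundamental theorem of algebra. So p is surjective onto ℂ, omitting no value.

Omitted value: no value.


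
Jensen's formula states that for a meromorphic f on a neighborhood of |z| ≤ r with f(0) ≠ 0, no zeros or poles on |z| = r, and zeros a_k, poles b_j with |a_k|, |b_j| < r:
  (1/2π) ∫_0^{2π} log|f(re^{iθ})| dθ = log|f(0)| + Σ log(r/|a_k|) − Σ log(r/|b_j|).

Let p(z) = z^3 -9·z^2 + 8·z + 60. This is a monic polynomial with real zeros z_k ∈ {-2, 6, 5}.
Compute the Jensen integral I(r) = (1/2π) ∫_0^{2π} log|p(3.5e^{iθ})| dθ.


Zeros: -2, 5, 6; r = 3.5.
Inside |z| < r: -2. Outside (|z| ≥ r): 5, 6.
p(0) = 60, so log|p(0)| = log(60) = 4.0943.
Apply Jensen: I(r) = log|p(0)| + Σ_k log(r/|z_k|), summed over zeros inside |z| < r.
  log(r/|z_k|) for z_k = -2: log(3.5/2) = 0.5596
  Outside zeros (5, 6) contribute nothing to the Jensen sum.
Sum over inside zeros: 0.5596.
I(r) = log|p(0)| + (inside sum) = 4.0943 + 0.5596 = 4.6540.
Note: since some zeros are outside |z| ≤ r, the simplified n·log(r) form does NOT apply — only the inside zeros contribute.

I(r) ≈ 4.6540.


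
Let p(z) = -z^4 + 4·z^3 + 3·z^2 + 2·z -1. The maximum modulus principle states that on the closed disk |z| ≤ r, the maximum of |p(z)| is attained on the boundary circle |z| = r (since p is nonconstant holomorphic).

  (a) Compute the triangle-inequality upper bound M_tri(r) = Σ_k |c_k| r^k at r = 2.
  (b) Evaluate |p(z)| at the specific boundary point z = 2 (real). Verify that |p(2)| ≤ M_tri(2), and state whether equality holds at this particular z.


Coefficients: c_0 = -1, c_1 = 2, c_2 = 3, c_3 = 4, c_4 = -1. Radius r = 2.
Part (a). Triangle bound: M_tri(r) = Σ_k |c_k| r^k
  = |-1|·2^0 + |2|·2^1 + |3|·2^2 + |4|·2^3 + |-1|·2^4
  = 1 + 4 + 12 + 32 + 16 = 65.
This bounds M(r) := max_{|z|=r} |p(z)| from above; equality holds iff all terms c_k z^k can be made to align in phase at a single z on |z|=r.
Part (b). At z = 2 (real, on the circle |z| = r):
  p(2) = (-1)·2^0 + (2)·2^1 + (3)·2^2 + (4)·2^3 + (-1)·2^4 = 31.
  |p(2)| = 31.
Check: |p(2)| = 31 ≤ 65 = M_tri(2). ✓ Equality does not hold at z = 2 (the coefficients have mixed signs, so the terms do not all align in phase there).

M_tri(2) = 65; |p(2)| = 31; equality at z=2: no.


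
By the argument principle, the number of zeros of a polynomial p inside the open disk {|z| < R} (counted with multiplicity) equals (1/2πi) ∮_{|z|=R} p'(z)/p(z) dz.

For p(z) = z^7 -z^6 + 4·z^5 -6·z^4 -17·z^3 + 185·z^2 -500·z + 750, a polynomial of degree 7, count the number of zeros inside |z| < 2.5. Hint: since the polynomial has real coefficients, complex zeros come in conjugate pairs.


The zeros of p are: -3, (2 + 1i), (2 - 1i), (-1 + 3i), (-1 - 3i), (1 + 2i), (1 - 2i).
Their magnitudes are: 3, 2.236, 2.236, 3.162, 3.162, 2.236, 2.236.
Zeros with |z| < R = 2.5: (2 + 1i), (2 - 1i), (1 + 2i), (1 - 2i).
Count = 4.
By the argument principle, (1/2πi) ∮_{|z|=R} p'(z)/p(z) dz equals exactly this count.

Number of zeros inside |z| < 2.5: 4.


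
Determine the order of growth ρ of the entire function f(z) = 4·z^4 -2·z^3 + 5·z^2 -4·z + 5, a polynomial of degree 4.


|f(z)| ≤ Σ|c_k|·r^k = O(r^4) as r → ∞. Polynomial growth is O(e^{r^ε}) for every ε > 0 (since r^4/e^{r^ε} → 0), so ρ ≤ ε for all ε > 0, i.e. ρ = 0. Every nonconstant polynomial has order 0.
Therefore ρ = 0.

Order ρ = 0.


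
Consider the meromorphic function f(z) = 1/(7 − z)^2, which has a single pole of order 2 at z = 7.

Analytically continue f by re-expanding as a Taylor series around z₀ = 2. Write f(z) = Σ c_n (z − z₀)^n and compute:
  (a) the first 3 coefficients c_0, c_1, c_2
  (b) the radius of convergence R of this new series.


Let w = z − z₀, so z = z₀ + w.
Then 7 − z = 7 − (z₀ + w) = (7 − z₀) − w = 5 − w.
f(z) = 1/(5 − w)^2 = (1/(5)^2) · (1 − w/(5))^{−2}.
By the binomial series (1−u)^{−2} = Σ_{n≥0} C(n+1, 1) u^n for |u|<1, with u = w/(5):
  c_n = C(n+1, 1) / (5)^(n+2).
  c_0 = 1/(5)^2 = 1/25.
  c_1 = 2/(5)^3 = 2/125.
  c_2 = 3/(5)^4 = 3/625.
The series is valid for |w/d| < 1, i.e. |z − z₀| < |d|.
Radius of convergence: R = |7 − z₀| = |5| = 5 (distance from z₀ to the singularity z = 7).

c_0 = 1/25, c_1 = 2/125, c_2 = 3/625; R = 5.


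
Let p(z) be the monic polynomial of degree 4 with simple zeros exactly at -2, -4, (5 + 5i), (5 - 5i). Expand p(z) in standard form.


The polynomial is p(z) = ∏_{α ∈ S} (z − α), where S = {-2, -4, (5 + 5i), (5 - 5i)}.
Expanding the product yields: p(z) = z^4 -4·z^3 -2·z^2 + 220·z + 400.
Note conjugate pairs combine to real quadratics: (z − (5+5i))(z − (5−5i)) = z² − 10z + 50.
The resulting polynomial has degree 4 and real coefficients as required.

p(z) = z^4 -4·z^3 -2·z^2 + 220·z + 400.


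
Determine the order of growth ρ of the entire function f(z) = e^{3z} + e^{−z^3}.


Each summand is entire of order 1 and 3 respectively (as in the single-exponential case). The order of a sum is at most the max of the orders, so ρ ≤ 3. For the lower bound: on |z|=r choose arg z so that -1z^3 is real positive; then |e^{-1z^3}| = e^{1r^3} while |e^{3z}| ≤ e^{3r^1} = o(e^{1r^3}). So |f| ≥ e^{1r^3}(1 − o(1)) and ρ ≥ 3. Hence ρ = max(1, 3) = 3.
Therefore ρ = 3.

Order ρ = 3.


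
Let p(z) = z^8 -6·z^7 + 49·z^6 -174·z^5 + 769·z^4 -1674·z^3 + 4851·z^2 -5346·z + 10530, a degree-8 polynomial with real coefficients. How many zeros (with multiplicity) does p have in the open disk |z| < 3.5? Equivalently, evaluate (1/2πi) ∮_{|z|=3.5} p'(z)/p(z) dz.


The zeros of p are: (2 + 3i), (2 - 3i), (1 + 3i), (1 - 3i), (0 + 3i), (0 - 3i), (0 + 3i), (0 - 3i).
Their magnitudes are: 3.606, 3.606, 3.162, 3.162, 3, 3, 3, 3.
Zeros with |z| < R = 3.5: (1 + 3i), (1 - 3i), (0 + 3i), (0 - 3i), (0 + 3i), (0 - 3i).
Count = 6.
By the argument principle, (1/2πi) ∮_{|z|=R} p'(z)/p(z) dz equals exactly this count.

Number of zeros inside |z| < 3.5: 6.


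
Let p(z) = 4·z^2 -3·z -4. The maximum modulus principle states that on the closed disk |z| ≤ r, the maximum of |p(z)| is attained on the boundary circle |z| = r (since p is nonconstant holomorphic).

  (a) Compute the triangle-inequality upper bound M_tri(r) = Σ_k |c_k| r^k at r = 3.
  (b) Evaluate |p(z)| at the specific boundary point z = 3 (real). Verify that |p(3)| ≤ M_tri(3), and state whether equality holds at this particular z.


Coefficients: c_0 = -4, c_1 = -3, c_2 = 4. Radius r = 3.
Part (a). Triangle bound: M_tri(r) = Σ_k |c_k| r^k
  = |-4|·3^0 + |-3|·3^1 + |4|·3^2
  = 4 + 9 + 36 = 49.
This bounds M(r) := max_{|z|=r} |p(z)| from above; equality holds iff all terms c_k z^k can be made to align in phase at a single z on |z|=r.
Part (b). At z = 3 (real, on the circle |z| = r):
  p(3) = (-4)·3^0 + (-3)·3^1 + (4)·3^2 = 23.
  |p(3)| = 23.
Check: |p(3)| = 23 ≤ 49 = M_tri(3). ✓ Equality does not hold at z = 3 (the coefficients have mixed signs, so the terms do not all align in phase there).

M_tri(3) = 49; |p(3)| = 23; equality at z=3: no.


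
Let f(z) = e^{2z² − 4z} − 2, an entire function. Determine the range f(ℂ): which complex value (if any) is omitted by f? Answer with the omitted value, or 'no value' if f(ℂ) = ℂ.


Little Picard bounds the complement of f(ℂ) to at most one point.
The exponent g(z) = 2z² − 4z is a nonconstant polynomial, hence surjective onto ℂ. So e^{g(z)} takes every value in {e^w : w ∈ ℂ} = ℂ ∖ {0}. Adding -2 shifts the range to ℂ ∖ {-2}. f omits exactly -2.

Omitted value: -2.


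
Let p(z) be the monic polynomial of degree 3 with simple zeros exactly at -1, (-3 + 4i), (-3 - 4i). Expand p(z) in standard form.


The polynomial is p(z) = ∏_{α ∈ S} (z − α), where S = {-1, (-3 + 4i), (-3 - 4i)}.
Expanding the product yields: p(z) = z^3 + 7·z^2 + 31·z + 25.
Note conjugate pairs combine to real quadratics: (z − (-3+4i))(z − (-3−4i)) = z² + 6z + 25.
The resulting polynomial has degree 3 and real coefficients as required.

p(z) = z^3 + 7·z^2 + 31·z + 25.


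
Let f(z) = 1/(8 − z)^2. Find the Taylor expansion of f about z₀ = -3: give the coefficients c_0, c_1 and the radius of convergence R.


Let w = z − z₀, so z = z₀ + w.
Then 8 − z = 8 − (z₀ + w) = (8 − z₀) − w = 11 − w.
f(z) = 1/(11 − w)^2 = (1/(11)^2) · (1 − w/(11))^{−2}.
By the binomial series (1−u)^{−2} = Σ_{n≥0} C(n+1, 1) u^n for |u|<1, with u = w/(11):
  c_n = C(n+1, 1) / (11)^(n+2).
  c_0 = 1/(11)^2 = 1/121.
  c_1 = 2/(11)^3 = 2/1331.
The series is valid for |w/d| < 1, i.e. |z − z₀| < |d|.
Radius of convergence: R = |8 − z₀| = |11| = 11 (distance from z₀ to the singularity z = 8).

c_0 = 1/121, c_1 = 2/1331; R = 11.


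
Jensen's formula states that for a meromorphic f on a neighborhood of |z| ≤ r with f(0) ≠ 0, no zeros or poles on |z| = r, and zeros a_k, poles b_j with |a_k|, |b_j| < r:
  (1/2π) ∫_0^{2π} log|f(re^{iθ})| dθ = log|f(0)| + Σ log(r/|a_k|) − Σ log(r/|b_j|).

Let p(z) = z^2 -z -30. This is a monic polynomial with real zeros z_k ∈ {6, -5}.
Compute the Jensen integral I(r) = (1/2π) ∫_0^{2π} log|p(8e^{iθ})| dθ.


Zeros: -5, 6; r = 8.
Inside |z| < r: -5, 6. Outside (|z| ≥ r): ∅.
p(0) = -30, so log|p(0)| = log(30) = 3.4012.
Apply Jensen: I(r) = log|p(0)| + Σ_k log(r/|z_k|), summed over zeros inside |z| < r.
  log(r/|z_k|) for z_k = 6: log(8/6) = 0.2877
  log(r/|z_k|) for z_k = -5: log(8/5) = 0.4700
Sum over inside zeros: 0.7577.
I(r) = log|p(0)| + (inside sum) = 3.4012 + 0.7577 = 4.1589.
Closed form (all zeros inside, monic): I(r) = n·log(r) = 2·log(8) = 4.1589. ✓

I(r) ≈ 4.1589.


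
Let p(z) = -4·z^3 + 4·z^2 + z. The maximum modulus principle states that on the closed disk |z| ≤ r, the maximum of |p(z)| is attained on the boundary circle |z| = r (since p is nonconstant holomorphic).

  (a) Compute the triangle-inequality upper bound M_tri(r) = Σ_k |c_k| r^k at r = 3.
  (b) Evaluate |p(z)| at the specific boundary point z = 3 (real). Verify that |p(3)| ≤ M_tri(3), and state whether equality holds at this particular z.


Coefficients: c_0 = 0, c_1 = 1, c_2 = 4, c_3 = -4. Radius r = 3.
Part (a). Triangle bound: M_tri(r) = Σ_k |c_k| r^k
  = |0|·3^0 + |1|·3^1 + |4|·3^2 + |-4|·3^3
  = 0 + 3 + 36 + 108 = 147.
This bounds M(r) := max_{|z|=r} |p(z)| from above; equality holds iff all terms c_k z^k can be made to align in phase at a single z on |z|=r.
Part (b). At z = 3 (real, on the circle |z| = r):
  p(3) = (0)·3^0 + (1)·3^1 + (4)·3^2 + (-4)·3^3 = -69.
  |p(3)| = 69.
Check: |p(3)| = 69 ≤ 147 = M_tri(3). ✓ Equality does not hold at z = 3 (the coefficients have mixed signs, so the terms do not all align in phase there).

M_tri(3) = 147; |p(3)| = 69; equality at z=3: no.


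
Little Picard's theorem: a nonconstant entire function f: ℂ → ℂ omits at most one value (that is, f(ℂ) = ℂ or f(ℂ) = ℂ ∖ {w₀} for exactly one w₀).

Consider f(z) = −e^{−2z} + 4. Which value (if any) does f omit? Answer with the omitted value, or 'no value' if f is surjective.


Little Picard bounds the complement of f(ℂ) to at most one point.
e^{−2z} is never zero on ℂ, so -1·e^{−2z} takes every value in ℂ ∖ {0}. Adding 4 shifts the range to ℂ ∖ {4}. Thus f omits exactly the value 4.

Omitted value: 4.


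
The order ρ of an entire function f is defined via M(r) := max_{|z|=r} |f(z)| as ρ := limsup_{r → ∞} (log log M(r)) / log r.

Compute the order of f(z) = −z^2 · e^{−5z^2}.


M(r) = max_{|z|=r} |-1|·|z|^2·|e^{−5z^2}| = 1·r^2 · e^{5r^2} (the factors attain their maxima compatibly on |z|=r). Then log M(r) = log 1 + 2·log r + 5r^2, dominated by the last term, so log log M(r) ~ 2·log r. The polynomial factor -1z^2 contributes only a log r term and does not affect the order. ρ = 2.
Therefore ρ = 2.

Order ρ = 2.


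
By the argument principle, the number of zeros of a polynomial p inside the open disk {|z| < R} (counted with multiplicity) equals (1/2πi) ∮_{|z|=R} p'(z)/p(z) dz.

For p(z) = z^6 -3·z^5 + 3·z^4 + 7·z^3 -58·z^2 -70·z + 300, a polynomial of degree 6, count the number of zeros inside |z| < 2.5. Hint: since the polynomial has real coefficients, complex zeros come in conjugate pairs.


The zeros of p are: (-2 + 1i), (-2 - 1i), (1 + 3i), (1 - 3i), 3, 2.
Their magnitudes are: 2.236, 2.236, 3.162, 3.162, 3, 2.
Zeros with |z| < R = 2.5: (-2 + 1i), (-2 - 1i), 2.
Count = 3.
By the argument principle, (1/2πi) ∮_{|z|=R} p'(z)/p(z) dz equals exactly this count.

Number of zeros inside |z| < 2.5: 3.


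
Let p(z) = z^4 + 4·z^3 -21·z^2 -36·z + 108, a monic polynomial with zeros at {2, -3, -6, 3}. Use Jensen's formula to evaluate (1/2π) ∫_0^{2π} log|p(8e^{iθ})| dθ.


Zeros: -6, -3, 2, 3; r = 8.
Inside |z| < r: -6, -3, 2, 3. Outside (|z| ≥ r): ∅.
p(0) = 108, so log|p(0)| = log(108) = 4.6821.
Apply Jensen: I(r) = log|p(0)| + Σ_k log(r/|z_k|), summed over zeros inside |z| < r.
  log(r/|z_k|) for z_k = 2: log(8/2) = 1.3863
  log(r/|z_k|) for z_k = -3: log(8/3) = 0.9808
  log(r/|z_k|) for z_k = -6: log(8/6) = 0.2877
  log(r/|z_k|) for z_k = 3: log(8/3) = 0.9808
Sum over inside zeros: 3.6356.
I(r) = log|p(0)| + (inside sum) = 4.6821 + 3.6356 = 8.3178.
Closed form (all zeros inside, monic): I(r) = n·log(r) = 4·log(8) = 8.3178. ✓

I(r) ≈ 8.3178.


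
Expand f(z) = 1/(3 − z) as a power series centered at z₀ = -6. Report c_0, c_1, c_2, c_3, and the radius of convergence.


Let w = z − z₀, so z = z₀ + w.
Then 3 − z = 3 − (z₀ + w) = (3 − z₀) − w = 9 − w.
f(z) = 1/(9 − w) = (1/(9)) · 1/(1 − w/(9)) = Σ_{n≥0} w^n / (9)^(n+1).
So c_n = 1/(9)^(n+1):
  c_0 = 1/(9)^1 = 1/9.
  c_1 = 1/(9)^2 = 1/81.
  c_2 = 1/(9)^3 = 1/729.
  c_3 = 1/(9)^4 = 1/6561.
The series is valid for |w/d| < 1, i.e. |z − z₀| < |d|.
Radius of convergence: R = |3 − z₀| = |9| = 9 (distance from z₀ to the singularity z = 3).

c_0 = 1/9, c_1 = 1/81, c_2 = 1/729, c_3 = 1/6561; R = 9.


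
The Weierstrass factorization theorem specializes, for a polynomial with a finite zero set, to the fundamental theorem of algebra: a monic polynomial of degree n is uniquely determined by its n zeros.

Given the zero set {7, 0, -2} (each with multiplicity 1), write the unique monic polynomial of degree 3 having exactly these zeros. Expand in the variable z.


The polynomial is p(z) = ∏_{α ∈ S} (z − α), where S = {7, 0, -2}.
Expanding the product yields: p(z) = z^3 -5·z^2 -14·z.
The resulting polynomial has degree 3 and real coefficients as required.

p(z) = z^3 -5·z^2 -14·z.


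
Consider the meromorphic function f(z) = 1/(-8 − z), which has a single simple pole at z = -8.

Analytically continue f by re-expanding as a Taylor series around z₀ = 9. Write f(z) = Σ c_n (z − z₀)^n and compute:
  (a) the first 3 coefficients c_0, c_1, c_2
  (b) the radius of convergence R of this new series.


Let w = z − z₀, so z = z₀ + w.
Then -8 − z = -8 − (z₀ + w) = (-8 − z₀) − w = -17 − w.
f(z) = 1/(-17 − w) = (1/(-17)) · 1/(1 − w/(-17)) = Σ_{n≥0} w^n / (-17)^(n+1).
So c_n = 1/(-17)^(n+1):
  c_0 = 1/(-17)^1 = -1/17.
  c_1 = 1/(-17)^2 = 1/289.
  c_2 = 1/(-17)^3 = -1/4913.
The series is valid for |w/d| < 1, i.e. |z − z₀| < |d|.
Radius of convergence: R = |-8 − z₀| = |-17| = 17 (distance from z₀ to the singularity z = -8).

c_0 = -1/17, c_1 = 1/289, c_2 = -1/4913; R = 17.


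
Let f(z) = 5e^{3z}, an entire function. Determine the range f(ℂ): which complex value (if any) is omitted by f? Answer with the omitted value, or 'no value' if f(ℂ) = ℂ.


Little Picard bounds the complement of f(ℂ) to at most one point.
e^{3z} is never zero on ℂ, so 5·e^{3z} takes every value in ℂ ∖ {0}. Adding 0 shifts the range to ℂ ∖ {0}. Thus f omits exactly the value 0.

Omitted value: 0.


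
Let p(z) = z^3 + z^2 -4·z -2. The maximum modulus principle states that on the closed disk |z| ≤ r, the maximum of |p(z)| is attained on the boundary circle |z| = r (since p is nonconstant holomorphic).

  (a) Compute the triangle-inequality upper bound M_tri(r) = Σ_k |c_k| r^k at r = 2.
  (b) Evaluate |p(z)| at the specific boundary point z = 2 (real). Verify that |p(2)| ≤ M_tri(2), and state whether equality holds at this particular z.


Coefficients: c_0 = -2, c_1 = -4, c_2 = 1, c_3 = 1. Radius r = 2.
Part (a). Triangle bound: M_tri(r) = Σ_k |c_k| r^k
  = |-2|·2^0 + |-4|·2^1 + |1|·2^2 + |1|·2^3
  = 2 + 8 + 4 + 8 = 22.
This bounds M(r) := max_{|z|=r} |p(z)| from above; equality holds iff all terms c_k z^k can be made to align in phase at a single z on |z|=r.
Part (b). At z = 2 (real, on the circle |z| = r):
  p(2) = (-2)·2^0 + (-4)·2^1 + (1)·2^2 + (1)·2^3 = 2.
  |p(2)| = 2.
Check: |p(2)| = 2 ≤ 22 = M_tri(2). ✓ Equality does not hold at z = 2 (the coefficients have mixed signs, so the terms do not all align in phase there).

M_tri(2) = 22; |p(2)| = 2; equality at z=2: no.


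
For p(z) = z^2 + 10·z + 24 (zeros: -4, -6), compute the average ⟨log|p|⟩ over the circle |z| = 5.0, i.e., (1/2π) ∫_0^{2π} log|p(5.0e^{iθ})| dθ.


Zeros: -6, -4; r = 5.0.
Inside |z| < r: -4. Outside (|z| ≥ r): -6.
p(0) = 24, so log|p(0)| = log(24) = 3.1781.
Apply Jensen: I(r) = log|p(0)| + Σ_k log(r/|z_k|), summed over zeros inside |z| < r.
  log(r/|z_k|) for z_k = -4: log(5.0/4) = 0.2231
  Outside zeros (-6) contribute nothing to the Jensen sum.
Sum over inside zeros: 0.2231.
I(r) = log|p(0)| + (inside sum) = 3.1781 + 0.2231 = 3.4012.
Note: since some zeros are outside |z| ≤ r, the simplified n·log(r) form does NOT apply — only the inside zeros contribute.

I(r) ≈ 3.4012.


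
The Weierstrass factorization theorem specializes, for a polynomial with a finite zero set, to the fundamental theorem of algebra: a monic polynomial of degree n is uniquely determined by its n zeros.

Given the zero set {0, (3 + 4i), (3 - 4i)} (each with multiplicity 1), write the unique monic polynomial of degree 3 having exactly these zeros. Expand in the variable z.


The polynomial is p(z) = ∏_{α ∈ S} (z − α), where S = {0, (3 + 4i), (3 - 4i)}.
Expanding the product yields: p(z) = z^3 -6·z^2 + 25·z.
Note conjugate pairs combine to real quadratics: (z − (3+4i))(z − (3−4i)) = z² − 6z + 25.
The resulting polynomial has degree 3 and real coefficients as required.

p(z) = z^3 -6·z^2 + 25·z.


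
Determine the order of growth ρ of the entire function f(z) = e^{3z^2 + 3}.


|e^{3z^2 + 3}| = e^{Re(3·z^2) + 3} ≤ e^{3|z|^2 + 3} = e^{3r^2 + 3} on |z| = r, so ρ ≤ 2. Choosing z on |z|=r so that 3·z^2 is real positive (always possible by picking arg z appropriately) gives |f(z)| = e^{3r^2 + 3}, matching the bound. The additive constant 3 does not affect log log M(r) ~ 2·log r. Hence ρ = 2.
Therefore ρ = 2.

Order ρ = 2.


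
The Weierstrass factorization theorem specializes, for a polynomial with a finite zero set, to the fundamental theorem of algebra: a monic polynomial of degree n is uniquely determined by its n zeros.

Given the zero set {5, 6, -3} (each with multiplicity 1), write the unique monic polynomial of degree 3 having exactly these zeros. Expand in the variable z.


The polynomial is p(z) = ∏_{α ∈ S} (z − α), where S = {5, 6, -3}.
Expanding the product yields: p(z) = z^3 -8·z^2 -3·z + 90.
The resulting polynomial has degree 3 and real coefficients as required.

p(z) = z^3 -8·z^2 -3·z + 90.


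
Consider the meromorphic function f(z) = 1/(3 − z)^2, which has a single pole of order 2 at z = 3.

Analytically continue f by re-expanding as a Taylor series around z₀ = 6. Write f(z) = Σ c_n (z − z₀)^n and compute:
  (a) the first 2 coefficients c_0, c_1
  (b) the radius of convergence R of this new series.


Let w = z − z₀, so z = z₀ + w.
Then 3 − z = 3 − (z₀ + w) = (3 − z₀) − w = -3 − w.
f(z) = 1/(-3 − w)^2 = (1/(-3)^2) · (1 − w/(-3))^{−2}.
By the binomial series (1−u)^{−2} = Σ_{n≥0} C(n+1, 1) u^n for |u|<1, with u = w/(-3):
  c_n = C(n+1, 1) / (-3)^(n+2).
  c_0 = 1/(-3)^2 = 1/9.
  c_1 = 2/(-3)^3 = -2/27.
The series is valid for |w/d| < 1, i.e. |z − z₀| < |d|.
Radius of convergence: R = |3 − z₀| = |-3| = 3 (distance from z₀ to the singularity z = 3).

c_0 = 1/9, c_1 = -2/27; R = 3.


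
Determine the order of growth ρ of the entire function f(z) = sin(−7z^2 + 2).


Write sin(w) = (e^{iw} ± e^{−iw})/(2 or 2i), so |sin(w)| ≤ e^{|w|}. With w = −7z^2 + 2, |w| ≤ 7r^2 + 2 on |z|=r, giving M(r) ≤ e^{7r^2 + 2} and ρ ≤ 2. For the lower bound, choose z on |z|=r with -7z^2 purely imaginary of modulus 7r^2; then |sin(−7z^2 + 2)| grows like e^{7r^2}/2, so ρ ≥ 2. Hence ρ = 2.
Therefore ρ = 2.

Order ρ = 2.


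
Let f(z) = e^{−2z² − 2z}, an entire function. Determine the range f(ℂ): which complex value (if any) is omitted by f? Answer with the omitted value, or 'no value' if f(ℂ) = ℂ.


Little Picard bounds the complement of f(ℂ) to at most one point.
The exponent g(z) = −2z² − 2z is a nonconstant polynomial, hence surjective onto ℂ. So e^{g(z)} takes every value in {e^w : w ∈ ℂ} = ℂ ∖ {0}. Adding 0 shifts the range to ℂ ∖ {0}. f omits exactly 0.

Omitted value: 0.


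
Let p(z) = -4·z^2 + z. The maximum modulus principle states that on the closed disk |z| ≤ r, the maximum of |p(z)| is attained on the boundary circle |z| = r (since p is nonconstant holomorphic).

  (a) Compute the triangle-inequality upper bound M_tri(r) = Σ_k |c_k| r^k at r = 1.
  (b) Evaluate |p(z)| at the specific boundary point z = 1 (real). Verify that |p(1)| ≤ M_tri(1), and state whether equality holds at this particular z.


Coefficients: c_0 = 0, c_1 = 1, c_2 = -4. Radius r = 1.
Part (a). Triangle bound: M_tri(r) = Σ_k |c_k| r^k
  = |0|·1^0 + |1|·1^1 + |-4|·1^2
  = 0 + 1 + 4 = 5.
This bounds M(r) := max_{|z|=r} |p(z)| from above; equality holds iff all terms c_k z^k can be made to align in phase at a single z on |z|=r.
Part (b). At z = 1 (real, on the circle |z| = r):
  p(1) = (0)·1^0 + (1)·1^1 + (-4)·1^2 = -3.
  |p(1)| = 3.
Check: |p(1)| = 3 ≤ 5 = M_tri(1). ✓ Equality does not hold at z = 1 (the coefficients have mixed signs, so the terms do not all align in phase there).

M_tri(1) = 5; |p(1)| = 3; equality at z=1: no.


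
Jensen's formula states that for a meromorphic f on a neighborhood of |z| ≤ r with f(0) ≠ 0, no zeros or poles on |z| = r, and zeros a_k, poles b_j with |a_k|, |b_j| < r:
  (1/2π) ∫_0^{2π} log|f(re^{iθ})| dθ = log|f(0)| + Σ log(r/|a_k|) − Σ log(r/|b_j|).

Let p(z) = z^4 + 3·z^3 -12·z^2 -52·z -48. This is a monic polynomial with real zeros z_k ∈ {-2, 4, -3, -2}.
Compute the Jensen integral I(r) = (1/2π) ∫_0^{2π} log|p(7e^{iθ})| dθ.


Zeros: -3, -2, -2, 4; r = 7.
Inside |z| < r: -3, -2, -2, 4. Outside (|z| ≥ r): ∅.
p(0) = -48, so log|p(0)| = log(48) = 3.8712.
Apply Jensen: I(r) = log|p(0)| + Σ_k log(r/|z_k|), summed over zeros inside |z| < r.
  log(r/|z_k|) for z_k = -2: log(7/2) = 1.2528
  log(r/|z_k|) for z_k = 4: log(7/4) = 0.5596
  log(r/|z_k|) for z_k = -3: log(7/3) = 0.8473
  log(r/|z_k|) for z_k = -2: log(7/2) = 1.2528
Sum over inside zeros: 3.9124.
I(r) = log|p(0)| + (inside sum) = 3.8712 + 3.9124 = 7.7836.
Closed form (all zeros inside, monic): I(r) = n·log(r) = 4·log(7) = 7.7836. ✓

I(r) ≈ 7.7836.


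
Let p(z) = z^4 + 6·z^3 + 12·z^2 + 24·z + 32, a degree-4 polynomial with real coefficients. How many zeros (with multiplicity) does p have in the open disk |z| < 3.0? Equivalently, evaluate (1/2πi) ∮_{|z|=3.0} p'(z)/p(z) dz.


The zeros of p are: -2, -4, (0 + 2i), (0 - 2i).
Their magnitudes are: 2, 4, 2, 2.
Zeros with |z| < R = 3.0: -2, (0 + 2i), (0 - 2i).
Count = 3.
By the argument principle, (1/2πi) ∮_{|z|=R} p'(z)/p(z) dz equals exactly this count.

Number of zeros inside |z| < 3.0: 3.


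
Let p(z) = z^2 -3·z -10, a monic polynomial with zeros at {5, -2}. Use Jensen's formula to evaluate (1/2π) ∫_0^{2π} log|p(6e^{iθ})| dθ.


Zeros: -2, 5; r = 6.
Inside |z| < r: -2, 5. Outside (|z| ≥ r): ∅.
p(0) = -10, so log|p(0)| = log(10) = 2.3026.
Apply Jensen: I(r) = log|p(0)| + Σ_k log(r/|z_k|), summed over zeros inside |z| < r.
  log(r/|z_k|) for z_k = 5: log(6/5) = 0.1823
  log(r/|z_k|) for z_k = -2: log(6/2) = 1.0986
Sum over inside zeros: 1.2809.
I(r) = log|p(0)| + (inside sum) = 2.3026 + 1.2809 = 3.5835.
Closed form (all zeros inside, monic): I(r) = n·log(r) = 2·log(6) = 3.5835. ✓

I(r) ≈ 3.5835.


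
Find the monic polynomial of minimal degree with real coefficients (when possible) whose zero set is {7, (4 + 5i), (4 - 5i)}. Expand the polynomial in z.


The polynomial is p(z) = ∏_{α ∈ S} (z − α), where S = {7, (4 + 5i), (4 - 5i)}.
Expanding the product yields: p(z) = z^3 -15·z^2 + 97·z -287.
Note conjugate pairs combine to real quadratics: (z − (4+5i))(z − (4−5i)) = z² − 8z + 41.
The resulting polynomial has degree 3 and real coefficients as required.

p(z) = z^3 -15·z^2 + 97·z -287.


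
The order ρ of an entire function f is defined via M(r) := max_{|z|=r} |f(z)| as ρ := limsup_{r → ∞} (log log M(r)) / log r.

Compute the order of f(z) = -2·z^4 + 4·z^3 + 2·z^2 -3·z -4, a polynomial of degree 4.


|f(z)| ≤ Σ|c_k|·r^k = O(r^4) as r → ∞. Polynomial growth is O(e^{r^ε}) for every ε > 0 (since r^4/e^{r^ε} → 0), so ρ ≤ ε for all ε > 0, i.e. ρ = 0. Every nonconstant polynomial has order 0.
Therefore ρ = 0.

Order ρ = 0.


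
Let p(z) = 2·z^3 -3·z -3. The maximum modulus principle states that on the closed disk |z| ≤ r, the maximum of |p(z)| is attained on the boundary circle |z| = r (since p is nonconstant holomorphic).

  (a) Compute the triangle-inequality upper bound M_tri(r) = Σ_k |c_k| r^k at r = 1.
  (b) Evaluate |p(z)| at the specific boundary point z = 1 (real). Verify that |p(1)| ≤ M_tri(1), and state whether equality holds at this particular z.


Coefficients: c_0 = -3, c_1 = -3, c_2 = 0, c_3 = 2. Radius r = 1.
Part (a). Triangle bound: M_tri(r) = Σ_k |c_k| r^k
  = |-3|·1^0 + |-3|·1^1 + |0|·1^2 + |2|·1^3
  = 3 + 3 + 0 + 2 = 8.
This bounds M(r) := max_{|z|=r} |p(z)| from above; equality holds iff all terms c_k z^k can be made to align in phase at a single z on |z|=r.
Part (b). At z = 1 (real, on the circle |z| = r):
  p(1) = (-3)·1^0 + (-3)·1^1 + (0)·1^2 + (2)·1^3 = -4.
  |p(1)| = 4.
Check: |p(1)| = 4 ≤ 8 = M_tri(1). ✓ Equality does not hold at z = 1 (the coefficients have mixed signs, so the terms do not all align in phase there).

M_tri(1) = 8; |p(1)| = 4; equality at z=1: no.


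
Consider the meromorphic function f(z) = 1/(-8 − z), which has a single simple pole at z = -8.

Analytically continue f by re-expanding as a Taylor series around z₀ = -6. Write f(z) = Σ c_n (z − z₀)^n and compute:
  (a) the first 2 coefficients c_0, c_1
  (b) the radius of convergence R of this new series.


Let w = z − z₀, so z = z₀ + w.
Then -8 − z = -8 − (z₀ + w) = (-8 − z₀) − w = -2 − w.
f(z) = 1/(-2 − w) = (1/(-2)) · 1/(1 − w/(-2)) = Σ_{n≥0} w^n / (-2)^(n+1).
So c_n = 1/(-2)^(n+1):
  c_0 = 1/(-2)^1 = -1/2.
  c_1 = 1/(-2)^2 = 1/4.
The series is valid for |w/d| < 1, i.e. |z − z₀| < |d|.
Radius of convergence: R = |-8 − z₀| = |-2| = 2 (distance from z₀ to the singularity z = -8).

c_0 = -1/2, c_1 = 1/4; R = 2.


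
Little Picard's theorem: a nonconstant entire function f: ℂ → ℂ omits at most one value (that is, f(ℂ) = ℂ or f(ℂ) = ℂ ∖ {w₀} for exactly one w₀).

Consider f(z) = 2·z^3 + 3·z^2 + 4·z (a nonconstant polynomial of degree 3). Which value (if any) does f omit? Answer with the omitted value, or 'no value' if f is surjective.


Little Picard bounds the complement of f(ℂ) to at most one point.
For every w ∈ ℂ, the equation p(z) − w = 0 is a nonconstant polynomial in z and hence has at least one root by the fundamental theorem of algebra. So p is surjective onto ℂ, omitting no value.

Omitted value: no value.


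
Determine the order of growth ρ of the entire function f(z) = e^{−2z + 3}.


|e^{−2z + 3}| = e^{Re(-2·z) + 3} ≤ e^{2|z|^1 + 3} = e^{2r^1 + 3} on |z| = r, so ρ ≤ 1. Choosing z on |z|=r so that -2·z is real positive (always possible by picking arg z appropriately) gives |f(z)| = e^{2r^1 + 3}, matching the bound. The additive constant 3 does not affect log log M(r) ~ 1·log r. Hence ρ = 1.
Therefore ρ = 1.

Order ρ = 1.


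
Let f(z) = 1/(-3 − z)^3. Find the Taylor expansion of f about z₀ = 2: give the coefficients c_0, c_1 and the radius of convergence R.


Let w = z − z₀, so z = z₀ + w.
Then -3 − z = -3 − (z₀ + w) = (-3 − z₀) − w = -5 − w.
f(z) = 1/(-5 − w)^3 = (1/(-5)^3) · (1 − w/(-5))^{−3}.
By the binomial series (1−u)^{−3} = Σ_{n≥0} C(n+2, 2) u^n for |u|<1, with u = w/(-5):
  c_n = C(n+2, 2) / (-5)^(n+3).
  c_0 = 1/(-5)^3 = -1/125.
  c_1 = 3/(-5)^4 = 3/625.
The series is valid for |w/d| < 1, i.e. |z − z₀| < |d|.
Radius of convergence: R = |-3 − z₀| = |-5| = 5 (distance from z₀ to the singularity z = -3).

c_0 = -1/125, c_1 = 3/625; R = 5.


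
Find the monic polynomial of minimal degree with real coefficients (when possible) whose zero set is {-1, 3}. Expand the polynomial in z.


The polynomial is p(z) = ∏_{α ∈ S} (z − α), where S = {-1, 3}.
Expanding the product yields: p(z) = z^2 -2·z -3.
The resulting polynomial has degree 2 and real coefficients as required.

p(z) = z^2 -2·z -3.


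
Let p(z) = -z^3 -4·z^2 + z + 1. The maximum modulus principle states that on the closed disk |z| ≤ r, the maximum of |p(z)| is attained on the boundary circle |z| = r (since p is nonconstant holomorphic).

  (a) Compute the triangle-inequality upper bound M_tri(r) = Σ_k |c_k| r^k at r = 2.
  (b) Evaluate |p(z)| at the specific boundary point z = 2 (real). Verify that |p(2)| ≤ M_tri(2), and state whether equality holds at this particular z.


Coefficients: c_0 = 1, c_1 = 1, c_2 = -4, c_3 = -1. Radius r = 2.
Part (a). Triangle bound: M_tri(r) = Σ_k |c_k| r^k
  = |1|·2^0 + |1|·2^1 + |-4|·2^2 + |-1|·2^3
  = 1 + 2 + 16 + 8 = 27.
This bounds M(r) := max_{|z|=r} |p(z)| from above; equality holds iff all terms c_k z^k can be made to align in phase at a single z on |z|=r.
Part (b). At z = 2 (real, on the circle |z| = r):
  p(2) = (1)·2^0 + (1)·2^1 + (-4)·2^2 + (-1)·2^3 = -21.
  |p(2)| = 21.
Check: |p(2)| = 21 ≤ 27 = M_tri(2). ✓ Equality does not hold at z = 2 (the coefficients have mixed signs, so the terms do not all align in phase there).

M_tri(2) = 27; |p(2)| = 21; equality at z=2: no.


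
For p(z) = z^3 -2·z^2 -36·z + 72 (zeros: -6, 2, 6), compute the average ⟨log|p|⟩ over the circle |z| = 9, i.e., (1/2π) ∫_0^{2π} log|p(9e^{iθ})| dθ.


Zeros: -6, 2, 6; r = 9.
Inside |z| < r: -6, 2, 6. Outside (|z| ≥ r): ∅.
p(0) = 72, so log|p(0)| = log(72) = 4.2767.
Apply Jensen: I(r) = log|p(0)| + Σ_k log(r/|z_k|), summed over zeros inside |z| < r.
  log(r/|z_k|) for z_k = -6: log(9/6) = 0.4055
  log(r/|z_k|) for z_k = 2: log(9/2) = 1.5041
  log(r/|z_k|) for z_k = 6: log(9/6) = 0.4055
Sum over inside zeros: 2.3150.
I(r) = log|p(0)| + (inside sum) = 4.2767 + 2.3150 = 6.5917.
Closed form (all zeros inside, monic): I(r) = n·log(r) = 3·log(9) = 6.5917. ✓

I(r) ≈ 6.5917.


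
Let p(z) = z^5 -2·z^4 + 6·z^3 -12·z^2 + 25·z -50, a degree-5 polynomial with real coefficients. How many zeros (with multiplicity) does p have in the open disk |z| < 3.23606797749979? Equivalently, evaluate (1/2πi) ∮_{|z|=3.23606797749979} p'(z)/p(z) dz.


The zeros of p are: 2, (1 + 2i), (1 - 2i), (-1 + 2i), (-1 - 2i).
Their magnitudes are: 2, 2.236, 2.236, 2.236, 2.236.
Zeros with |z| < R = 3.23606797749979: 2, (1 + 2i), (1 - 2i), (-1 + 2i), (-1 - 2i).
Count = 5.
By the argument principle, (1/2πi) ∮_{|z|=R} p'(z)/p(z) dz equals exactly this count.

Number of zeros inside |z| < 3.23606797749979: 5.
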